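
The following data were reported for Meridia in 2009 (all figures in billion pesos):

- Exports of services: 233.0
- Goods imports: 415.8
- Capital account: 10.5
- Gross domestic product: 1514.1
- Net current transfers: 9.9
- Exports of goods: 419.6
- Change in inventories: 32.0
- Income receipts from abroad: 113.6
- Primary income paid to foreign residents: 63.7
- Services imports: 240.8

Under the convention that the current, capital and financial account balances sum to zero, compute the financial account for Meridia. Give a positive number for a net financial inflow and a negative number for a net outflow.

Goods balance = 419.6 - 415.8 = 3.8
Services balance = 233.0 - 240.8 = -7.8
Trade balance (goods + services) = 3.8 + (-7.8) = -4.0
Net primary income = 113.6 - 63.7 = 49.9
Net secondary income = 9.9
Current account = -4.0 + 49.9 + 9.9 = 55.8
Financial account = -(55.8 + 10.5) = -66.3

-66.3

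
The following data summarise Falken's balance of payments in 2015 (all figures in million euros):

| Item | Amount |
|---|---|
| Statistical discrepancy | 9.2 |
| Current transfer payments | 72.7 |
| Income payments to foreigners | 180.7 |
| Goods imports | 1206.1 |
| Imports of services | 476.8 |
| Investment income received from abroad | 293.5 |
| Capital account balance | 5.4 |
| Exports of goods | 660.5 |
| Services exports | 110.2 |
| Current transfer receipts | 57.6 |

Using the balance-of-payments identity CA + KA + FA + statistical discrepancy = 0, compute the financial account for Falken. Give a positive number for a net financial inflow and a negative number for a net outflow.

Goods balance = 660.5 - 1206.1 = -545.6
Services balance = 110.2 - 476.8 = -366.6
Trade balance (goods + services) = -545.6 + (-366.6) = -912.2
Net primary income = 293.5 - 180.7 = 112.8
Net secondary income = 57.6 - 72.7 = -15.1
Current account = -912.2 + 112.8 + (-15.1) = -814.5
Financial account = -(-814.5 + 5.4 + 9.2) = 799.9

799.9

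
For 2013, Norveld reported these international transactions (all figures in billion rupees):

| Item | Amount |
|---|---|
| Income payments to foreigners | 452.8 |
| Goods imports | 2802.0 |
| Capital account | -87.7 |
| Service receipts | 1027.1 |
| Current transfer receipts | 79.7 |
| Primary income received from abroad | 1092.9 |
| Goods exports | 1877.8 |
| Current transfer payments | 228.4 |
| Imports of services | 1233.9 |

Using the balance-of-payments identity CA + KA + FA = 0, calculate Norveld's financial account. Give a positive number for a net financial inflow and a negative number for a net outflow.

Goods balance = 1877.8 - 2802.0 = -924.2
Services balance = 1027.1 - 1233.9 = -206.8
Trade balance (goods + services) = -924.2 + (-206.8) = -1131.0
Net primary income = 1092.9 - 452.8 = 640.1
Net secondary income = 79.7 - 228.4 = -148.7
Current account = -1131.0 + 640.1 + (-148.7) = -639.6
Financial account = -(-639.6 + (-87.7)) = 727.3

727.3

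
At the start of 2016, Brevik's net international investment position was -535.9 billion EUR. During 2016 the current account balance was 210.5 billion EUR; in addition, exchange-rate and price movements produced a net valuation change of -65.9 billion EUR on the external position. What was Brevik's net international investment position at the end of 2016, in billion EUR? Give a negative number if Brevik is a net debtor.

Change in NIIP = current account + net valuation change = 210.5 + (-65.9) = 144.6
End-of-year NIIP = -535.9 + 144.6 = -391.3

-391.3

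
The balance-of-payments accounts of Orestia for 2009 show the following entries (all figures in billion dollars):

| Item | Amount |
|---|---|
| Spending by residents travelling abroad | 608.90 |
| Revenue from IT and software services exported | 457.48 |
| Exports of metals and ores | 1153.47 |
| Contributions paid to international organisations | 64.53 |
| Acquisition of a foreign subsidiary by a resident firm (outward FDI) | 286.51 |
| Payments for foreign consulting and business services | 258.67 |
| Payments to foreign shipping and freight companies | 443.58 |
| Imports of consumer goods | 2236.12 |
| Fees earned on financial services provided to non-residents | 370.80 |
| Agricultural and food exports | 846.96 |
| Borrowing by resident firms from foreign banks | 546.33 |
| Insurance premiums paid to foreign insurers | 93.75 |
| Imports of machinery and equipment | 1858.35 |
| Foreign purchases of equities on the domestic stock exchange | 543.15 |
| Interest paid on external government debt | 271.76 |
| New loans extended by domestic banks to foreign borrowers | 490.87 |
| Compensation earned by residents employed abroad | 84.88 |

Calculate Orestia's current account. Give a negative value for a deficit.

Goods: -2236.12 + 846.96 + 1153.47 - 1858.35 = -2094.04
Services: 457.48 - 443.58 - 258.67 - 608.90 + 370.80 - 93.75 = -576.62
Primary income: -271.76 + 84.88 = -186.88
Secondary income: -64.53
Current account = (-2094.04) + (-576.62) + (-186.88) + (-64.53) = -2922.07
(Excluded from the current account — financial account: acquisition of a foreign subsidiary by a resident firm (outward FDI) 286.51, borrowing by resident firms from foreign banks 546.33, foreign purchases of equities on the domestic stock exchange 543.15, new loans extended by domestic banks to foreign borrowers 490.87.)

-2922.07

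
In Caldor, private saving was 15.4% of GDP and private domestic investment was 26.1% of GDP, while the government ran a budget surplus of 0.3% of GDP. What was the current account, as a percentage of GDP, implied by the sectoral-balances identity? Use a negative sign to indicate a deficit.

-10.4

By the sectoral-balances identity, CA = (S_private - I) + (T - G).
Private balance = 15.4 - 26.1 = -10.7
Government balance (T - G) = 0.3
CA = -10.7 + 0.3 = -10.4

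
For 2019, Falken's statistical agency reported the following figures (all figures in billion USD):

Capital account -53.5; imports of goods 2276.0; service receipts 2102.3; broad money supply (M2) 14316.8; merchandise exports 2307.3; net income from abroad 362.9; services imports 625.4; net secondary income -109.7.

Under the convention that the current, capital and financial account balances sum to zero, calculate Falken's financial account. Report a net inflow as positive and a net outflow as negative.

Goods balance = 2307.3 - 2276.0 = 31.3
Services balance = 2102.3 - 625.4 = 1476.9
Trade balance (goods + services) = 31.3 + 1476.9 = 1508.2
Net primary income = 362.9
Net secondary income = -109.7
Current account = 1508.2 + 362.9 + (-109.7) = 1761.4
Financial account = -(1761.4 + (-53.5)) = -1707.9

-1707.9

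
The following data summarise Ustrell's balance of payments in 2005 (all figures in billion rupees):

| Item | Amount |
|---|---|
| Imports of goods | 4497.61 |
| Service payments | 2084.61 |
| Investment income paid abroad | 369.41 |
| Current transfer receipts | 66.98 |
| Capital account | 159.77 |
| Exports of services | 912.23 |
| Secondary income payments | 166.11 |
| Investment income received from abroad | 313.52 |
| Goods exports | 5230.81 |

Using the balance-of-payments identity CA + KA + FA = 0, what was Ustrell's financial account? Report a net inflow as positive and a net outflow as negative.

Goods balance = 5230.81 - 4497.61 = 733.20
Services balance = 912.23 - 2084.61 = -1172.38
Trade balance (goods + services) = 733.20 + (-1172.38) = -439.18
Net primary income = 313.52 - 369.41 = -55.89
Net secondary income = 66.98 - 166.11 = -99.13
Current account = -439.18 + (-55.89) + (-99.13) = -594.20
Financial account = -(-594.20 + 159.77) = 434.43

434.43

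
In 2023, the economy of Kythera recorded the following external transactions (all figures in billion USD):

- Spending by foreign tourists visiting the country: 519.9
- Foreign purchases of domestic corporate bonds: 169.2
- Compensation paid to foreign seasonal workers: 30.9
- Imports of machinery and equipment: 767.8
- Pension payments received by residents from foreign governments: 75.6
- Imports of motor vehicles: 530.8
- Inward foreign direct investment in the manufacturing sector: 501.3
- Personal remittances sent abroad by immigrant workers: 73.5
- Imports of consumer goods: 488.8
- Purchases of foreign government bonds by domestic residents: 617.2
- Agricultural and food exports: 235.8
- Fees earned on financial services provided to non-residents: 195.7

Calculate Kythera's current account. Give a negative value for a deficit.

Goods: 235.8 - 767.8 - 530.8 - 488.8 = -1551.6
Services: 195.7 + 519.9 = 715.6
Primary income: -30.9
Secondary income: -73.5 + 75.6 = 2.1
Current account = (-1551.6) + 715.6 + (-30.9) + 2.1 = -864.8
(Excluded from the current account — financial account: foreign purchases of domestic corporate bonds 169.2, inward foreign direct investment in the manufacturing sector 501.3, purchases of foreign government bonds by domestic residents 617.2.)

-864.8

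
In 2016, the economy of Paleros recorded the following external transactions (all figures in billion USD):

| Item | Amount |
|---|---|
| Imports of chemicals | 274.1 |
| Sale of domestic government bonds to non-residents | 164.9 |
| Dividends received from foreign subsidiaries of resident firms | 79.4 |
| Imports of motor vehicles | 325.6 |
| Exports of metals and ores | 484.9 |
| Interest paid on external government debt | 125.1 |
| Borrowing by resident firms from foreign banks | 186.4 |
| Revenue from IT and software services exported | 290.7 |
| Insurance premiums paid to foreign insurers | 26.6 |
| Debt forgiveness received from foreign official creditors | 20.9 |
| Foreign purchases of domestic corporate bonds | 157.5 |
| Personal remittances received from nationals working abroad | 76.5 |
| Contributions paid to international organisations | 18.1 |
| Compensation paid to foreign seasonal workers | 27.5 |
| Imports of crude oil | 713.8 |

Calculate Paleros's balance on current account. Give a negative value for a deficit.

Goods: -274.1 - 713.8 + 484.9 - 325.6 = -828.6
Services: 290.7 - 26.6 = 264.1
Primary income: 79.4 - 125.1 - 27.5 = -73.2
Secondary income: 76.5 - 18.1 = 58.4
Current account = (-828.6) + 264.1 + (-73.2) + 58.4 = -579.3
(Excluded from the current account — financial account: sale of domestic government bonds to non-residents 164.9, borrowing by resident firms from foreign banks 186.4, foreign purchases of domestic corporate bonds 157.5; capital account: debt forgiveness received from foreign official creditors 20.9.)

-579.3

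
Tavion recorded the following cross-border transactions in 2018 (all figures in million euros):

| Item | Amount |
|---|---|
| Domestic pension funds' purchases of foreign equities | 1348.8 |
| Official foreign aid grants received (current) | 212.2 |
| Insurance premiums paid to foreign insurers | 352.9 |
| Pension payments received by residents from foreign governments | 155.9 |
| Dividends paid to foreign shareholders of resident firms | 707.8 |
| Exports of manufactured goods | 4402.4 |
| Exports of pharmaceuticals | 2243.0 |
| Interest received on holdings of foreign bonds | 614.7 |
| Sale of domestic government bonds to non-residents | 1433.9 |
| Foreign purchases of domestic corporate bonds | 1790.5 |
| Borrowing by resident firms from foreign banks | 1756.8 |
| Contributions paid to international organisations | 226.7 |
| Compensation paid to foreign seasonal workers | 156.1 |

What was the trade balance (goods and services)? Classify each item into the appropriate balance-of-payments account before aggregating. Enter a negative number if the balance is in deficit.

Goods: 2243.0 + 4402.4 = 6645.4
Services: -352.9
Trade balance = 6645.4 + (-352.9) = 6292.5
(Excluded from the trade balance — financial account: domestic pension funds' purchases of foreign equities 1348.8, sale of domestic government bonds to non-residents 1433.9, foreign purchases of domestic corporate bonds 1790.5, borrowing by resident firms from foreign banks 1756.8; secondary income: official foreign aid grants received (current) 212.2, pension payments received by residents from foreign governments 155.9, contributions paid to international organisations 226.7; primary income: dividends paid to foreign shareholders of resident firms 707.8, interest received on holdings of foreign bonds 614.7, compensation paid to foreign seasonal workers 156.1.)

6292.5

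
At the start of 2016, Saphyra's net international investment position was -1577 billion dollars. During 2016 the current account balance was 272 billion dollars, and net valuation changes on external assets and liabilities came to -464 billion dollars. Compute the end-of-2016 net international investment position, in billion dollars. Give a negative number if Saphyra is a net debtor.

-1769

Change in NIIP = current account + net valuation change = 272 + (-464) = -192
End-of-year NIIP = -1577 + (-192) = -1769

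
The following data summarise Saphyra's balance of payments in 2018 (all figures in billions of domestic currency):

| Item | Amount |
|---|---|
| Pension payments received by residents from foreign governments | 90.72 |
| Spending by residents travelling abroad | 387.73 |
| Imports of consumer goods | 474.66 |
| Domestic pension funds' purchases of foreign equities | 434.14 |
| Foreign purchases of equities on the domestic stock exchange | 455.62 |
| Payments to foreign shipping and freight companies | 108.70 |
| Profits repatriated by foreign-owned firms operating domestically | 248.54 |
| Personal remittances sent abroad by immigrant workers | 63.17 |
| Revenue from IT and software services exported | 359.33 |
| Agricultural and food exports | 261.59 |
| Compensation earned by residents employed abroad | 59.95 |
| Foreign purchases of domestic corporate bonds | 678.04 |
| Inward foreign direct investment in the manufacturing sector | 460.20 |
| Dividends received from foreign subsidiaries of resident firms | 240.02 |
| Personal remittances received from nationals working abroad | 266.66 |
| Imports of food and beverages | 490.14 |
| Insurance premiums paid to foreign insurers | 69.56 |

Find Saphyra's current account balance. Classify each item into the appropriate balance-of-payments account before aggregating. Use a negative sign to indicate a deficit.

Goods: -490.14 + 261.59 - 474.66 = -703.21
Services: -387.73 + 359.33 - 108.70 - 69.56 = -206.66
Primary income: 240.02 + 59.95 - 248.54 = 51.43
Secondary income: 90.72 - 63.17 + 266.66 = 294.21
Current account = (-703.21) + (-206.66) + 51.43 + 294.21 = -564.23
(Excluded from the current account — financial account: domestic pension funds' purchases of foreign equities 434.14, foreign purchases of equities on the domestic stock exchange 455.62, foreign purchases of domestic corporate bonds 678.04, inward foreign direct investment in the manufacturing sector 460.20.)

-564.23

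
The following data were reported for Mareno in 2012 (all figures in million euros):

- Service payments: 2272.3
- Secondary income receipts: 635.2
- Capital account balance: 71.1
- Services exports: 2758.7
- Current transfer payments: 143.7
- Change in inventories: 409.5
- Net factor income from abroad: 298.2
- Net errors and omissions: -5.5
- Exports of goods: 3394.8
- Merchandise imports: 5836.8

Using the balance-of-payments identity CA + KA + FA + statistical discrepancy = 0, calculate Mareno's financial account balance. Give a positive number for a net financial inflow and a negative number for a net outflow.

1100.3

Goods balance = 3394.8 - 5836.8 = -2442.0
Services balance = 2758.7 - 2272.3 = 486.4
Trade balance (goods + services) = -2442.0 + 486.4 = -1955.6
Net primary income = 298.2
Net secondary income = 635.2 - 143.7 = 491.5
Current account = -1955.6 + 298.2 + 491.5 = -1165.9
Financial account = -(-1165.9 + 71.1 + (-5.5)) = 1100.3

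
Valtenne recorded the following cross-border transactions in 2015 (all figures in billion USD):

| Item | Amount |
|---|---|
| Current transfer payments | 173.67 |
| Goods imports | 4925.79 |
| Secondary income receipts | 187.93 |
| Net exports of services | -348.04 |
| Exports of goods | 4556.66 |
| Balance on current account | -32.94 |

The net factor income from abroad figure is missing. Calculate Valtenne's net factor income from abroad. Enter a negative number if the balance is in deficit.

Current account = goods balance + services balance + net primary income + net secondary income
Sum of the known components = -702.91
Net factor income from abroad = CA - (known components) = -32.94 - (-702.91) = 669.97

669.97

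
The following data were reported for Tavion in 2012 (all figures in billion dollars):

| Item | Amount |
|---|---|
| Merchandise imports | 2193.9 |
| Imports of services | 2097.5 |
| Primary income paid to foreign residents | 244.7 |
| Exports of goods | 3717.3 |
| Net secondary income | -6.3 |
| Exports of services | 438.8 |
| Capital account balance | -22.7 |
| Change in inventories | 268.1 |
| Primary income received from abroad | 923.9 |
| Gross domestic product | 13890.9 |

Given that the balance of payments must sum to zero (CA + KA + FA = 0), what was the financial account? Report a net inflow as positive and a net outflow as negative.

Goods balance = 3717.3 - 2193.9 = 1523.4
Services balance = 438.8 - 2097.5 = -1658.7
Trade balance (goods + services) = 1523.4 + (-1658.7) = -135.3
Net primary income = 923.9 - 244.7 = 679.2
Net secondary income = -6.3
Current account = -135.3 + 679.2 + (-6.3) = 537.6
Financial account = -(537.6 + (-22.7)) = -514.9

-514.9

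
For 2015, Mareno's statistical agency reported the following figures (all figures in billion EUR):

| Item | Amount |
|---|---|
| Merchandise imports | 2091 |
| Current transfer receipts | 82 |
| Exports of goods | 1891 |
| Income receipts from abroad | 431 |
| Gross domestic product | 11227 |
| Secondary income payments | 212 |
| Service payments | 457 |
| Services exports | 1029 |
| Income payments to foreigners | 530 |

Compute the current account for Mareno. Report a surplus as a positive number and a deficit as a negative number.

143

Goods balance = 1891 - 2091 = -200
Services balance = 1029 - 457 = 572
Trade balance (goods + services) = -200 + 572 = 372
Net primary income = 431 - 530 = -99
Net secondary income = 82 - 212 = -130
Current account = 372 + (-99) + (-130) = 143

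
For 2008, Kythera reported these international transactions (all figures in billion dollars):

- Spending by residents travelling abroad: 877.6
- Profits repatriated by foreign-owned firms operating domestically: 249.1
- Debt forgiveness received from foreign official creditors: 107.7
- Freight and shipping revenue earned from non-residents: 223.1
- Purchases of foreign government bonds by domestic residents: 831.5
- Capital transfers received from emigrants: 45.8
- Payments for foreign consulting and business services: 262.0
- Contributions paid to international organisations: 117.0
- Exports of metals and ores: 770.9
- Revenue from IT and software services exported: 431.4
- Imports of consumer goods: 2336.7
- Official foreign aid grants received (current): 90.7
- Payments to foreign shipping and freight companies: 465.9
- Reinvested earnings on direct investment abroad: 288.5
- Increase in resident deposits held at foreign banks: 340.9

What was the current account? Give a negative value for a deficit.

Goods: 770.9 - 2336.7 = -1565.8
Services: 431.4 - 877.6 - 465.9 - 262.0 + 223.1 = -951.0
Primary income: -249.1 + 288.5 = 39.4
Secondary income: -117.0 + 90.7 = -26.3
Current account = (-1565.8) + (-951.0) + 39.4 + (-26.3) = -2503.7
(Excluded from the current account — capital account: debt forgiveness received from foreign official creditors 107.7, capital transfers received from emigrants 45.8; financial account: purchases of foreign government bonds by domestic residents 831.5, increase in resident deposits held at foreign banks 340.9.)

-2503.7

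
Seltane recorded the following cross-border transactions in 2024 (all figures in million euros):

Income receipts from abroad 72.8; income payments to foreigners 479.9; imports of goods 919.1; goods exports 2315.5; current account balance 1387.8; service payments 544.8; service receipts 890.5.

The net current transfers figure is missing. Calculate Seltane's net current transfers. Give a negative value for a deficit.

Current account = goods balance + services balance + net primary income + net secondary income
Sum of the known components = 1335.0
Net current transfers = CA - (known components) = 1387.8 - 1335.0 = 52.8

52.8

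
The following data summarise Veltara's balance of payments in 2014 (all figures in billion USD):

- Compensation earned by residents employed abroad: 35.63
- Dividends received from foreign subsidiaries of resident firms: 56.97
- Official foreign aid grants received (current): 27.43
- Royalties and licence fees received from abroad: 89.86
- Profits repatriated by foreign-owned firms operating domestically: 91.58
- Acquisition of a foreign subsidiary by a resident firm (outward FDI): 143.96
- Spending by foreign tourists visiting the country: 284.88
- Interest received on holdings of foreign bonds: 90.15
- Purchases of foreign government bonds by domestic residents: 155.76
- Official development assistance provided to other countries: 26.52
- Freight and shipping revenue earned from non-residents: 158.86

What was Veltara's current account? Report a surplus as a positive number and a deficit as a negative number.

Services: 158.86 + 89.86 + 284.88 = 533.60
Primary income: 35.63 + 56.97 + 90.15 - 91.58 = 91.17
Secondary income: 27.43 - 26.52 = 0.91
Current account = 533.60 + 91.17 + 0.91 = 625.68
(Excluded from the current account — financial account: acquisition of a foreign subsidiary by a resident firm (outward FDI) 143.96, purchases of foreign government bonds by domestic residents 155.76.)

625.68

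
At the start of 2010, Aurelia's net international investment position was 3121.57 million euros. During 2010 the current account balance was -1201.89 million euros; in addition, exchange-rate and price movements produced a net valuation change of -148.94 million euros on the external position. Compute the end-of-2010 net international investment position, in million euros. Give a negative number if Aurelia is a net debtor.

Change in NIIP = current account + net valuation change = -1201.89 + (-148.94) = -1350.83
End-of-year NIIP = 3121.57 + (-1350.83) = 1770.74

1770.74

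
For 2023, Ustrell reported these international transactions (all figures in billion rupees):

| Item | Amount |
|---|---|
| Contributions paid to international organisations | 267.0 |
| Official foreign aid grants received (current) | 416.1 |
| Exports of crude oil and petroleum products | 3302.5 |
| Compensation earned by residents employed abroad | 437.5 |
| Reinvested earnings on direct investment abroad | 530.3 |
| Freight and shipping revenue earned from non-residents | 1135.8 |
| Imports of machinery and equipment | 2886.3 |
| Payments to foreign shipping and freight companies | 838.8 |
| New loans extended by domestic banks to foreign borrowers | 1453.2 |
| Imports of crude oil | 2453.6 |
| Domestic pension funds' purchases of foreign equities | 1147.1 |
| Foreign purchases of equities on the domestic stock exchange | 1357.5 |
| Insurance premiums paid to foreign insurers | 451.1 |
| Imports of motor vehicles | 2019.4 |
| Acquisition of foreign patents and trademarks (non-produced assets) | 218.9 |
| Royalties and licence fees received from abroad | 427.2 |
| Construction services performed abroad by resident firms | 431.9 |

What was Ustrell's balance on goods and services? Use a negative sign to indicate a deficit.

-3351.8

Goods: -2019.4 - 2453.6 + 3302.5 - 2886.3 = -4056.8
Services: 1135.8 - 451.1 + 427.2 + 431.9 - 838.8 = 705.0
Trade balance = -4056.8 + 705.0 = -3351.8
(Excluded from the trade balance — secondary income: contributions paid to international organisations 267.0, official foreign aid grants received (current) 416.1; primary income: compensation earned by residents employed abroad 437.5, reinvested earnings on direct investment abroad 530.3; financial account: new loans extended by domestic banks to foreign borrowers 1453.2, domestic pension funds' purchases of foreign equities 1147.1, foreign purchases of equities on the domestic stock exchange 1357.5; capital account: acquisition of foreign patents and trademarks (non-produced assets) 218.9.)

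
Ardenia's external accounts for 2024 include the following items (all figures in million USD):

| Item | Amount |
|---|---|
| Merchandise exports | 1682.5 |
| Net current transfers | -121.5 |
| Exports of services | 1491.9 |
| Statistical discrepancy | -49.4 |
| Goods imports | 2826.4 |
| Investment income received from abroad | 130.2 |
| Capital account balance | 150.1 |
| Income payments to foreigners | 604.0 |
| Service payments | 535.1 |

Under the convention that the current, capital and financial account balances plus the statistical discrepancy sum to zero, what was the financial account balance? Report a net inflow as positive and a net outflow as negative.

681.7

Goods balance = 1682.5 - 2826.4 = -1143.9
Services balance = 1491.9 - 535.1 = 956.8
Trade balance (goods + services) = -1143.9 + 956.8 = -187.1
Net primary income = 130.2 - 604.0 = -473.8
Net secondary income = -121.5
Current account = -187.1 + (-473.8) + (-121.5) = -782.4
Financial account = -(-782.4 + 150.1 + (-49.4)) = 681.7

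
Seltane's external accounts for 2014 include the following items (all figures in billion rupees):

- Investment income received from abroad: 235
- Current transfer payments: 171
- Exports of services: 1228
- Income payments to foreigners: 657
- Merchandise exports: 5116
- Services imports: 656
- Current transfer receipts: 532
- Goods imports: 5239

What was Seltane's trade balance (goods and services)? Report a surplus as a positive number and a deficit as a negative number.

449

Goods balance = 5116 - 5239 = -123
Services balance = 1228 - 656 = 572
Trade balance (goods + services) = -123 + 572 = 449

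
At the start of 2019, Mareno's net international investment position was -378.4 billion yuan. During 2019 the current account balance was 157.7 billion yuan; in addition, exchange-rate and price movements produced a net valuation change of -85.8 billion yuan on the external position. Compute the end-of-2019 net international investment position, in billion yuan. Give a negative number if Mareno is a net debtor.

Change in NIIP = current account + net valuation change = 157.7 + (-85.8) = 71.9
End-of-year NIIP = -378.4 + 71.9 = -306.5

-306.5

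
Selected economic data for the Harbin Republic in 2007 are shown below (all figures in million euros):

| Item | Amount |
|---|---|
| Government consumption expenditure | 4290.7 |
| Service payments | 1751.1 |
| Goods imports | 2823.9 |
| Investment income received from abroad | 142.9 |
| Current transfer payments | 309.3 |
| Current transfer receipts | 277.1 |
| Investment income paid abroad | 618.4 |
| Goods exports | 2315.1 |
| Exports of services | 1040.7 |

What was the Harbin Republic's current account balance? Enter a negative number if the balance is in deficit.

-1726.9

Goods balance = 2315.1 - 2823.9 = -508.8
Services balance = 1040.7 - 1751.1 = -710.4
Trade balance (goods + services) = -508.8 + (-710.4) = -1219.2
Net primary income = 142.9 - 618.4 = -475.5
Net secondary income = 277.1 - 309.3 = -32.2
Current account = -1219.2 + (-475.5) + (-32.2) = -1726.9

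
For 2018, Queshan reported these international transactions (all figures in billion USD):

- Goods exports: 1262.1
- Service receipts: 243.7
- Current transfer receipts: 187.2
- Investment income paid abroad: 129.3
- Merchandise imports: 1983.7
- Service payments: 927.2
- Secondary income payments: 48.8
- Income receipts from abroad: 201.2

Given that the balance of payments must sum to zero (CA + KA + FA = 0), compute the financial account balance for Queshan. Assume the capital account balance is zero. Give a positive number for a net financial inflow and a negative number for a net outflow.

1194.8

Goods balance = 1262.1 - 1983.7 = -721.6
Services balance = 243.7 - 927.2 = -683.5
Trade balance (goods + services) = -721.6 + (-683.5) = -1405.1
Net primary income = 201.2 - 129.3 = 71.9
Net secondary income = 187.2 - 48.8 = 138.4
Current account = -1405.1 + 71.9 + 138.4 = -1194.8
Financial account = -(-1194.8) = 1194.8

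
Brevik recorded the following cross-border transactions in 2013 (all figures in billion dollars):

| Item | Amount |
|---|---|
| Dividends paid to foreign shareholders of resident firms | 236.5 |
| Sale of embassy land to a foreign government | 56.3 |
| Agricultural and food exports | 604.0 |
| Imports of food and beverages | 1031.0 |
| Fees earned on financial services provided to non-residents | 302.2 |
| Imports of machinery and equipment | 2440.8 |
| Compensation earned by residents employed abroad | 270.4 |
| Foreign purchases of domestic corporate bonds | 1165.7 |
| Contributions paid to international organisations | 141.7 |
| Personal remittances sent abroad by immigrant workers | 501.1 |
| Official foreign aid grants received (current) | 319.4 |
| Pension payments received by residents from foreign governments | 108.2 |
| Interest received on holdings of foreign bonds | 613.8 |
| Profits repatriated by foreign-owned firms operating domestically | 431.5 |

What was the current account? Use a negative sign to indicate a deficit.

-2564.6

Goods: 604.0 - 2440.8 - 1031.0 = -2867.8
Services: 302.2
Primary income: -431.5 + 613.8 - 236.5 + 270.4 = 216.2
Secondary income: -141.7 + 319.4 - 501.1 + 108.2 = -215.2
Current account = (-2867.8) + 302.2 + 216.2 + (-215.2) = -2564.6
(Excluded from the current account — capital account: sale of embassy land to a foreign government 56.3; financial account: foreign purchases of domestic corporate bonds 1165.7.)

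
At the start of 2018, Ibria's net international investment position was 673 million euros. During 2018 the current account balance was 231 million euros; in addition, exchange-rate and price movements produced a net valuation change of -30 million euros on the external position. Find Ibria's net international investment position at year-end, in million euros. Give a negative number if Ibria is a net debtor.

874

Change in NIIP = current account + net valuation change = 231 + (-30) = 201
End-of-year NIIP = 673 + 201 = 874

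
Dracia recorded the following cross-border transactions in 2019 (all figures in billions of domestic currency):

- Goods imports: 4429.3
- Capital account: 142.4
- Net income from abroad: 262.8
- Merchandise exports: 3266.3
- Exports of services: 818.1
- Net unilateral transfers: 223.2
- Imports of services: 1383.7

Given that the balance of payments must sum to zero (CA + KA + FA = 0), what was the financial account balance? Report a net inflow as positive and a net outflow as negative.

Goods balance = 3266.3 - 4429.3 = -1163.0
Services balance = 818.1 - 1383.7 = -565.6
Trade balance (goods + services) = -1163.0 + (-565.6) = -1728.6
Net primary income = 262.8
Net secondary income = 223.2
Current account = -1728.6 + 262.8 + 223.2 = -1242.6
Financial account = -(-1242.6 + 142.4) = 1100.2

1100.2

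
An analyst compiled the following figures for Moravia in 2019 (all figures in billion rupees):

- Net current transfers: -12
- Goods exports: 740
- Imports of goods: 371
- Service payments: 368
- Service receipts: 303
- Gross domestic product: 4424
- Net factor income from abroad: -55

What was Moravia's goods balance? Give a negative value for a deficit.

Goods balance = 740 - 371 = 369

369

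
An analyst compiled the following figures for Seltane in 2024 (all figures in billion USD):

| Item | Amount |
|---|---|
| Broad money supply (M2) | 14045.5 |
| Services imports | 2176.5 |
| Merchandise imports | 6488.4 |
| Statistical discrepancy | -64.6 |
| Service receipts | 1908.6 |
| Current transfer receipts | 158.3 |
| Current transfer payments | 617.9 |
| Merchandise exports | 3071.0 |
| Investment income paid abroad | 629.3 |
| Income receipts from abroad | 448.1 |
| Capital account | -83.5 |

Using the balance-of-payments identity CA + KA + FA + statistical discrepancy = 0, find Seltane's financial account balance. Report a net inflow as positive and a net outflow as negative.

4474.2

Goods balance = 3071.0 - 6488.4 = -3417.4
Services balance = 1908.6 - 2176.5 = -267.9
Trade balance (goods + services) = -3417.4 + (-267.9) = -3685.3
Net primary income = 448.1 - 629.3 = -181.2
Net secondary income = 158.3 - 617.9 = -459.6
Current account = -3685.3 + (-181.2) + (-459.6) = -4326.1
Financial account = -(-4326.1 + (-83.5) + (-64.6)) = 4474.2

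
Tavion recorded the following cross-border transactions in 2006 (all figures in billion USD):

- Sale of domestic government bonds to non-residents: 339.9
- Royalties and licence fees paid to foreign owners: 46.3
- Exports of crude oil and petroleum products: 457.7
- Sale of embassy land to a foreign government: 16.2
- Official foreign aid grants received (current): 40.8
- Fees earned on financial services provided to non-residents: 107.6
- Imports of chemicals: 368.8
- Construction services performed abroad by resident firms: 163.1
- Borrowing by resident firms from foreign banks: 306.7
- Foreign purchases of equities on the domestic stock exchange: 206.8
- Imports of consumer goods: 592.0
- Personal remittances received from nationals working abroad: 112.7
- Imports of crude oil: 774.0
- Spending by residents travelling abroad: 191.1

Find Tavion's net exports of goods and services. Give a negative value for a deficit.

Goods: 457.7 - 368.8 - 592.0 - 774.0 = -1277.1
Services: 107.6 + 163.1 - 46.3 - 191.1 = 33.3
Trade balance = -1277.1 + 33.3 = -1243.8
(Excluded from the trade balance — financial account: sale of domestic government bonds to non-residents 339.9, borrowing by resident firms from foreign banks 306.7, foreign purchases of equities on the domestic stock exchange 206.8; capital account: sale of embassy land to a foreign government 16.2; secondary income: official foreign aid grants received (current) 40.8, personal remittances received from nationals working abroad 112.7.)

-1243.8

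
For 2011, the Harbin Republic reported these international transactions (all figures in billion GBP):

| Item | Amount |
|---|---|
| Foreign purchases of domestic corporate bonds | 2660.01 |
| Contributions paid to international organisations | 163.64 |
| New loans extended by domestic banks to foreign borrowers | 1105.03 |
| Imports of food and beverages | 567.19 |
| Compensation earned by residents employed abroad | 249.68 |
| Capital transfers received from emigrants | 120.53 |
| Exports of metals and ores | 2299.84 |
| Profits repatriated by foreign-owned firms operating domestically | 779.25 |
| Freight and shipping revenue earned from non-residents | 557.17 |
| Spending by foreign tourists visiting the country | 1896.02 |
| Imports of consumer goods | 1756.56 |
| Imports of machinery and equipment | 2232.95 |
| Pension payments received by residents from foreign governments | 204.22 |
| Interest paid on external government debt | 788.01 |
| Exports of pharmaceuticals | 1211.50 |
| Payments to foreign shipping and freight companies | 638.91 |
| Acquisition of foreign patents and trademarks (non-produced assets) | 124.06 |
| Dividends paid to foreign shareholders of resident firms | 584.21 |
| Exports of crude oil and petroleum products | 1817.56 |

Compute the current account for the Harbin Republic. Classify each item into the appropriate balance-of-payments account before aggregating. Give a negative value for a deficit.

Goods: 2299.84 - 567.19 - 2232.95 - 1756.56 + 1211.50 + 1817.56 = 772.20
Services: 1896.02 + 557.17 - 638.91 = 1814.28
Primary income: 249.68 - 779.25 - 584.21 - 788.01 = -1901.79
Secondary income: -163.64 + 204.22 = 40.58
Current account = 772.20 + 1814.28 + (-1901.79) + 40.58 = 725.27
(Excluded from the current account — financial account: foreign purchases of domestic corporate bonds 2660.01, new loans extended by domestic banks to foreign borrowers 1105.03; capital account: capital transfers received from emigrants 120.53, acquisition of foreign patents and trademarks (non-produced assets) 124.06.)

725.27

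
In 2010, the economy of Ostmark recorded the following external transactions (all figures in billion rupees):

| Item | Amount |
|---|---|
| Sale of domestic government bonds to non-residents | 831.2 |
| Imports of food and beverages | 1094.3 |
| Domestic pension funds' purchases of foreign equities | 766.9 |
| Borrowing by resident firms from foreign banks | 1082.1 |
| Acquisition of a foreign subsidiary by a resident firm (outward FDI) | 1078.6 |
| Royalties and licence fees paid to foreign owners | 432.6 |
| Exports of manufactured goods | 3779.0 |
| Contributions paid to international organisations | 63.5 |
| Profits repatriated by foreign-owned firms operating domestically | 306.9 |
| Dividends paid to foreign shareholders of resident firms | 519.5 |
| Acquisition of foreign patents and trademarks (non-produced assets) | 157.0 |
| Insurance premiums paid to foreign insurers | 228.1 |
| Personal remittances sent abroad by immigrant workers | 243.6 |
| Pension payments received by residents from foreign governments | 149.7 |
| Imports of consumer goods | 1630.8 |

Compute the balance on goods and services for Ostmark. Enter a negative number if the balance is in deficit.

393.2

Goods: -1094.3 + 3779.0 - 1630.8 = 1053.9
Services: -432.6 - 228.1 = -660.7
Trade balance = 1053.9 + (-660.7) = 393.2
(Excluded from the trade balance — financial account: sale of domestic government bonds to non-residents 831.2, domestic pension funds' purchases of foreign equities 766.9, borrowing by resident firms from foreign banks 1082.1, acquisition of a foreign subsidiary by a resident firm (outward FDI) 1078.6; secondary income: contributions paid to international organisations 63.5, personal remittances sent abroad by immigrant workers 243.6, pension payments received by residents from foreign governments 149.7; primary income: profits repatriated by foreign-owned firms operating domestically 306.9, dividends paid to foreign shareholders of resident firms 519.5; capital account: acquisition of foreign patents and trademarks (non-produced assets) 157.0.)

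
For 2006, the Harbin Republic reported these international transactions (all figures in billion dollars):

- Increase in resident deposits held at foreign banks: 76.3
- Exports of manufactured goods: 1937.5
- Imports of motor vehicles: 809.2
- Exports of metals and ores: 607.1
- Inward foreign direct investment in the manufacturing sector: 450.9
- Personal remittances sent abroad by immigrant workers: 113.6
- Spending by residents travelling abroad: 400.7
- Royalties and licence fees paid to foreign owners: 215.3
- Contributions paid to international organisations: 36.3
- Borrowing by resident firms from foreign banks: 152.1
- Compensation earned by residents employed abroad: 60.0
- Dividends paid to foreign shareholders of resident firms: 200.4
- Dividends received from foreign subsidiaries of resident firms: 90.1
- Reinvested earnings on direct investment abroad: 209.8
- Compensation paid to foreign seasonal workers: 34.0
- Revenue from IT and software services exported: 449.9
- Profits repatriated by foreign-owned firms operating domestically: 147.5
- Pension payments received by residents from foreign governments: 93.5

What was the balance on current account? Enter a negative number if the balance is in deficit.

Goods: 607.1 + 1937.5 - 809.2 = 1735.4
Services: 449.9 - 215.3 - 400.7 = -166.1
Primary income: -147.5 + 209.8 + 60.0 + 90.1 - 200.4 - 34.0 = -22.0
Secondary income: 93.5 - 113.6 - 36.3 = -56.4
Current account = 1735.4 + (-166.1) + (-22.0) + (-56.4) = 1490.9
(Excluded from the current account — financial account: increase in resident deposits held at foreign banks 76.3, inward foreign direct investment in the manufacturing sector 450.9, borrowing by resident firms from foreign banks 152.1.)

1490.9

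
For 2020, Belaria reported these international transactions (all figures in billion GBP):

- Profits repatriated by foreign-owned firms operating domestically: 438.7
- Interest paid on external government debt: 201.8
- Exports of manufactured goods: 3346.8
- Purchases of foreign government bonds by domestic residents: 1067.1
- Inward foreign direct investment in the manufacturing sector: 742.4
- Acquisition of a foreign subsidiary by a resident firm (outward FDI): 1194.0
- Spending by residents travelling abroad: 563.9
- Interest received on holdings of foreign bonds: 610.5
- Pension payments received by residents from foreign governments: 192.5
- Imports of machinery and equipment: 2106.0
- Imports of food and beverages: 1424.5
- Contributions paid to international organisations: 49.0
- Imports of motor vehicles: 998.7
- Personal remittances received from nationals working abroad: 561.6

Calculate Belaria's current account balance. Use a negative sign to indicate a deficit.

-1071.2

Goods: -998.7 - 2106.0 - 1424.5 + 3346.8 = -1182.4
Services: -563.9
Primary income: -438.7 - 201.8 + 610.5 = -30.0
Secondary income: 192.5 - 49.0 + 561.6 = 705.1
Current account = (-1182.4) + (-563.9) + (-30.0) + 705.1 = -1071.2
(Excluded from the current account — financial account: purchases of foreign government bonds by domestic residents 1067.1, inward foreign direct investment in the manufacturing sector 742.4, acquisition of a foreign subsidiary by a resident firm (outward FDI) 1194.0.)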